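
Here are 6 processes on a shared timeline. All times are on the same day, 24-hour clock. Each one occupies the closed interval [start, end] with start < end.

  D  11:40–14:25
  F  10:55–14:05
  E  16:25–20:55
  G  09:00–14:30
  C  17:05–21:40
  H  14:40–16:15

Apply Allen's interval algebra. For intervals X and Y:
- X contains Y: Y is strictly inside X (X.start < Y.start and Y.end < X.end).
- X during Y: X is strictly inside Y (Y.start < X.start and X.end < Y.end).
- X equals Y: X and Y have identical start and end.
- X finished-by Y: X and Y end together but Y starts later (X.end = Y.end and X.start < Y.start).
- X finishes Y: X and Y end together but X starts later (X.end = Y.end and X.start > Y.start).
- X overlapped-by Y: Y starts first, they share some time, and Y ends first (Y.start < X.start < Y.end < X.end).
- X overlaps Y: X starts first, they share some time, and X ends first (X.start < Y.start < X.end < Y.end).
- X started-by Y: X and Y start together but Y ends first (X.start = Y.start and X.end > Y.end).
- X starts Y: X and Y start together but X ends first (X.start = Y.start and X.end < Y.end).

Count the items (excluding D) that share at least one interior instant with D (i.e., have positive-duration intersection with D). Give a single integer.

2

Target D = [11:40, 14:25].
C [17:05, 21:40] → after → no.
E [16:25, 20:55] → after → no.
F [10:55, 14:05] → overlaps → counts.
G [09:00, 14:30] → contains → counts.
H [14:40, 16:15] → after → no.
Total: 2.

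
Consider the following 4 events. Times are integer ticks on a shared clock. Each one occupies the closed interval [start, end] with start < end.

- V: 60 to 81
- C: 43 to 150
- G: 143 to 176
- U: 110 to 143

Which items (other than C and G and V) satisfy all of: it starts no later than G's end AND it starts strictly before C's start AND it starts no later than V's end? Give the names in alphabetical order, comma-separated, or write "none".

none

Conditions: its start is no later than G's end (X.start <= 176) AND its start is strictly before C's start (X.start < 43) AND its start is no later than V's end (X.start <= 81).
U: start 110 <= 176? ✓; start 110 < 43? ✗; start 110 <= 81? ✗ → no.
Result: none.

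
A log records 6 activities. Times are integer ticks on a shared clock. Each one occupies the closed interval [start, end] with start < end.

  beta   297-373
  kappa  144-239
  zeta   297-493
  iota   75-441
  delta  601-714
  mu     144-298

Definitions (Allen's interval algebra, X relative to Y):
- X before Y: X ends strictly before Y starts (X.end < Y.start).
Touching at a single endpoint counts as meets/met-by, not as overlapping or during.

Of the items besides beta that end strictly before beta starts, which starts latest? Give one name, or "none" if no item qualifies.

kappa

Target beta = [297, 373].
delta [601, 714] → after → excluded.
iota [75, 441] → contains → excluded.
kappa [144, 239] → before → candidate.
mu [144, 298] → overlaps → excluded.
zeta [297, 493] → started-by → excluded.
Among candidates, latest start is 144 → kappa.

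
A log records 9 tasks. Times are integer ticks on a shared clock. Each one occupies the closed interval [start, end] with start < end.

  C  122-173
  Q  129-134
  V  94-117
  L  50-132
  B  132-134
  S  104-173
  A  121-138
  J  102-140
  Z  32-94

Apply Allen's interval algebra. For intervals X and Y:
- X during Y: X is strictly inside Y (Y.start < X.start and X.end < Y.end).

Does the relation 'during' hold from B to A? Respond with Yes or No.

Yes

B = [132, 134], A = [121, 138].
Actual relation of B to A: during.
Asked whether 'during' holds → Yes.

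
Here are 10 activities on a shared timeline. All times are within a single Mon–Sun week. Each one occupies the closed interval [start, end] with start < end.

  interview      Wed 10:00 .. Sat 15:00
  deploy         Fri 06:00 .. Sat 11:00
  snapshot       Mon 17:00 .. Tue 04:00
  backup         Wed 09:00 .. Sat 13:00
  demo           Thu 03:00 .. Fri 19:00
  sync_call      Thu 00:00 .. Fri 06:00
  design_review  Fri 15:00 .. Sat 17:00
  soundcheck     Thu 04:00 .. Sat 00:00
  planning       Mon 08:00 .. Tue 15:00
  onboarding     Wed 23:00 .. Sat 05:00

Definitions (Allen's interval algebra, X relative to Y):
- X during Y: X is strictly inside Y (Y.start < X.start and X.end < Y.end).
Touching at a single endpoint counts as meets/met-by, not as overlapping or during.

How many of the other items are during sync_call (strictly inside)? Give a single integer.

Target sync_call = [Thu 00:00, Fri 06:00].
backup [Wed 09:00, Sat 13:00] → contains → no.
demo [Thu 03:00, Fri 19:00] → overlapped-by → no.
deploy [Fri 06:00, Sat 11:00] → met-by → no.
design_review [Fri 15:00, Sat 17:00] → after → no.
interview [Wed 10:00, Sat 15:00] → contains → no.
onboarding [Wed 23:00, Sat 05:00] → contains → no.
planning [Mon 08:00, Tue 15:00] → before → no.
snapshot [Mon 17:00, Tue 04:00] → before → no.
soundcheck [Thu 04:00, Sat 00:00] → overlapped-by → no.
Total: 0.

0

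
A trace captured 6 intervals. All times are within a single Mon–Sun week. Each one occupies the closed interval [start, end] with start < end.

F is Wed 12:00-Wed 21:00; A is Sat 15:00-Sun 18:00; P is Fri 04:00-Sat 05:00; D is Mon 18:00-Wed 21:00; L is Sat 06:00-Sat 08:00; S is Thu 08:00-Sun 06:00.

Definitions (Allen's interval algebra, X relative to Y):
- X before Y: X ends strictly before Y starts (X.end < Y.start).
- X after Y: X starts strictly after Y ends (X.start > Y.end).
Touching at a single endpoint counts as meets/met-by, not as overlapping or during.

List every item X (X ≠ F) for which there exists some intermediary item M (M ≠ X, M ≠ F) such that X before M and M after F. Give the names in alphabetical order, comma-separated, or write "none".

Target F = [Wed 12:00, Wed 21:00].
Intermediaries M with M after F: A, L, P, S.
Via A — items with X before A: D, L, P.
Via L — items with X before L: D, P.
Via P — items with X before P: D.
Via S — items with X before S: D.
Union: D, L, P.

D, L, P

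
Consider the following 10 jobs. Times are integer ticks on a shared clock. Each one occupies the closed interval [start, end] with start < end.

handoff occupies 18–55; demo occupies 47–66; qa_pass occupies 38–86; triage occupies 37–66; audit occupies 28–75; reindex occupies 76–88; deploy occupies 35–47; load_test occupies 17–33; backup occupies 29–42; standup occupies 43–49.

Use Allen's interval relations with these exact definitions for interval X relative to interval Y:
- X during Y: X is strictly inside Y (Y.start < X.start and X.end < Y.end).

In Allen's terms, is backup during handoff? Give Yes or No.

backup = [29, 42], handoff = [18, 55].
Actual relation of backup to handoff: during.
Asked whether 'during' holds → Yes.

Yes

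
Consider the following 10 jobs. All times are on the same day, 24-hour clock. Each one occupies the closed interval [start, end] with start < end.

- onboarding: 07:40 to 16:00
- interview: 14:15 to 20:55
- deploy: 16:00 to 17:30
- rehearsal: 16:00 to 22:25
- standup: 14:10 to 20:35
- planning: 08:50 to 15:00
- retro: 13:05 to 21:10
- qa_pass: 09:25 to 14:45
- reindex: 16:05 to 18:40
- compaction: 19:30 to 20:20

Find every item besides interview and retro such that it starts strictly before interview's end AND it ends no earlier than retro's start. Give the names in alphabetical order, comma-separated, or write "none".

compaction, deploy, onboarding, planning, qa_pass, rehearsal, reindex, standup

Conditions: its start is strictly before interview's end (X.start < 20:55) AND its end is no earlier than retro's start (X.end >= 13:05).
compaction: start 19:30 < 20:55? ✓; end 20:20 >= 13:05? ✓ → yes.
deploy: start 16:00 < 20:55? ✓; end 17:30 >= 13:05? ✓ → yes.
onboarding: start 07:40 < 20:55? ✓; end 16:00 >= 13:05? ✓ → yes.
planning: start 08:50 < 20:55? ✓; end 15:00 >= 13:05? ✓ → yes.
qa_pass: start 09:25 < 20:55? ✓; end 14:45 >= 13:05? ✓ → yes.
rehearsal: start 16:00 < 20:55? ✓; end 22:25 >= 13:05? ✓ → yes.
reindex: start 16:05 < 20:55? ✓; end 18:40 >= 13:05? ✓ → yes.
standup: start 14:10 < 20:55? ✓; end 20:35 >= 13:05? ✓ → yes.
Result: compaction, deploy, onboarding, planning, qa_pass, rehearsal, reindex, standup.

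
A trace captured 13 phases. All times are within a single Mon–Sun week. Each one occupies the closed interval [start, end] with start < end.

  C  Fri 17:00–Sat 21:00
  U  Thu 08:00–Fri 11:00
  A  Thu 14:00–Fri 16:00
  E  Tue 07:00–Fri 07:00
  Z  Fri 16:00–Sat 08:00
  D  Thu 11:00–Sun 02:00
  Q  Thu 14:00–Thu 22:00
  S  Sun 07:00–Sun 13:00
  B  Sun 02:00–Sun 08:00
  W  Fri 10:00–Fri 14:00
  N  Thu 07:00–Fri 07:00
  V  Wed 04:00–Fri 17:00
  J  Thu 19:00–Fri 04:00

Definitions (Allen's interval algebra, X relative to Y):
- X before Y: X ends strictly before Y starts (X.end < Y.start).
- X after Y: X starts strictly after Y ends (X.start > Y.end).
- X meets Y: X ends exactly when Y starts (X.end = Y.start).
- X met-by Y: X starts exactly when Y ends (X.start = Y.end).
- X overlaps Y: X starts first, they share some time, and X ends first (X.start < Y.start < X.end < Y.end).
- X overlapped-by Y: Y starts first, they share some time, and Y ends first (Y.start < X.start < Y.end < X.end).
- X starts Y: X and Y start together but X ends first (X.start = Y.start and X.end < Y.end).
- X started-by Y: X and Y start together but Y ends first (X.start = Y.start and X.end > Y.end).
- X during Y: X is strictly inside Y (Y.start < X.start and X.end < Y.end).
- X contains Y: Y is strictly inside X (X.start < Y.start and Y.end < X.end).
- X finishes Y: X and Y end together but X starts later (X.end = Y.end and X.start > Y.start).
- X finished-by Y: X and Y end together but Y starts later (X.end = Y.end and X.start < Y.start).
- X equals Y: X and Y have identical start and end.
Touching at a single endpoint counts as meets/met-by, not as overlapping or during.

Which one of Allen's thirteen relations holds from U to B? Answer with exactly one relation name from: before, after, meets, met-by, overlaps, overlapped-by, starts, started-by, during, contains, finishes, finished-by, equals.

before

U = [Thu 08:00, Fri 11:00]; B = [Sun 02:00, Sun 08:00].
Compare endpoints: U.start < B.start, U.start < B.end, U.end < B.start, U.end < B.end.
That pattern is 'before'.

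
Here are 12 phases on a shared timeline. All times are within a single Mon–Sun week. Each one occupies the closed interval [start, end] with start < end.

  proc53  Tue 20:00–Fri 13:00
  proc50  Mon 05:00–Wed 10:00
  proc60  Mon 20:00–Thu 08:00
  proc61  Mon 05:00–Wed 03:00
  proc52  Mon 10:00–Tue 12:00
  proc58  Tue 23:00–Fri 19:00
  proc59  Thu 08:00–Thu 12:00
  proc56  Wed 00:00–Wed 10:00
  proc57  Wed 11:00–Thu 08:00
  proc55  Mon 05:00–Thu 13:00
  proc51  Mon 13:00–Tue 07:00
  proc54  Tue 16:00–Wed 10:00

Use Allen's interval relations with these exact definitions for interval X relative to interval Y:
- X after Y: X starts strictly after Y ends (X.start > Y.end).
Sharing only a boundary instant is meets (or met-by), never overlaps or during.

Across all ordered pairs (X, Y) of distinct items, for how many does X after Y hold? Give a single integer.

Checking all 132 ordered pairs for relation 'after'; matching pairs in alphabetical order:
(proc53, proc51): proc53 after proc51 ✓
(proc53, proc52): proc53 after proc52 ✓
(proc54, proc51): proc54 after proc51 ✓
(proc54, proc52): proc54 after proc52 ✓
(proc56, proc51): proc56 after proc51 ✓
(proc56, proc52): proc56 after proc52 ✓
(proc57, proc50): proc57 after proc50 ✓
(proc57, proc51): proc57 after proc51 ✓
(proc57, proc52): proc57 after proc52 ✓
(proc57, proc54): proc57 after proc54 ✓
(proc57, proc56): proc57 after proc56 ✓
(proc57, proc61): proc57 after proc61 ✓
(proc58, proc51): proc58 after proc51 ✓
(proc58, proc52): proc58 after proc52 ✓
(proc59, proc50): proc59 after proc50 ✓
(proc59, proc51): proc59 after proc51 ✓
(proc59, proc52): proc59 after proc52 ✓
(proc59, proc54): proc59 after proc54 ✓
(proc59, proc56): proc59 after proc56 ✓
(proc59, proc61): proc59 after proc61 ✓
Count: 20.

20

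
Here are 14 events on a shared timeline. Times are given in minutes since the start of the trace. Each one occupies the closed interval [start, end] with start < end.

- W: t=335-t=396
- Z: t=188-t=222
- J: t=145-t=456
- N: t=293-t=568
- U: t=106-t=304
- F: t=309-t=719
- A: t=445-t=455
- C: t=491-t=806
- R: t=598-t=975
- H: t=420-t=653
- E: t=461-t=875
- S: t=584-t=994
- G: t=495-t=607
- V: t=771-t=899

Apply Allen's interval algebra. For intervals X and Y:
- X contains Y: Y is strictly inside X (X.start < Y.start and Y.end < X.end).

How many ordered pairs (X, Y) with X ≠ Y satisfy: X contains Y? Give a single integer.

18

Checking all 182 ordered pairs for relation 'contains'; matching pairs in alphabetical order:
(C, G): C contains G ✓
(E, C): E contains C ✓
(E, G): E contains G ✓
(F, A): F contains A ✓
(F, G): F contains G ✓
(F, H): F contains H ✓
(F, W): F contains W ✓
(H, A): H contains A ✓
(H, G): H contains G ✓
(J, A): J contains A ✓
(J, W): J contains W ✓
(J, Z): J contains Z ✓
(N, A): N contains A ✓
(N, W): N contains W ✓
(R, V): R contains V ✓
(S, R): S contains R ✓
(S, V): S contains V ✓
(U, Z): U contains Z ✓
Count: 18.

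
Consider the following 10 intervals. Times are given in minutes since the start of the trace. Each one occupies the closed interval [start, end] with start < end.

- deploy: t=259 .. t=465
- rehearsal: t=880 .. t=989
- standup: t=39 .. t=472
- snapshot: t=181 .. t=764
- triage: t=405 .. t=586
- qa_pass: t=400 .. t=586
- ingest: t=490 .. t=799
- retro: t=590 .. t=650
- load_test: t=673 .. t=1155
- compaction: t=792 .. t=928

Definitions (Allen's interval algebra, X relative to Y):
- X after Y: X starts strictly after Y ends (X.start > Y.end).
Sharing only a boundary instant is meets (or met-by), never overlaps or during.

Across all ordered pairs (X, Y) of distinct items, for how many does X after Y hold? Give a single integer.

24

Checking all 90 ordered pairs for relation 'after'; matching pairs in alphabetical order:
(compaction, deploy): compaction after deploy ✓
(compaction, qa_pass): compaction after qa_pass ✓
(compaction, retro): compaction after retro ✓
(compaction, snapshot): compaction after snapshot ✓
(compaction, standup): compaction after standup ✓
(compaction, triage): compaction after triage ✓
(ingest, deploy): ingest after deploy ✓
(ingest, standup): ingest after standup ✓
(load_test, deploy): load_test after deploy ✓
(load_test, qa_pass): load_test after qa_pass ✓
(load_test, retro): load_test after retro ✓
(load_test, standup): load_test after standup ✓
(load_test, triage): load_test after triage ✓
(rehearsal, deploy): rehearsal after deploy ✓
(rehearsal, ingest): rehearsal after ingest ✓
(rehearsal, qa_pass): rehearsal after qa_pass ✓
(rehearsal, retro): rehearsal after retro ✓
(rehearsal, snapshot): rehearsal after snapshot ✓
(rehearsal, standup): rehearsal after standup ✓
(rehearsal, triage): rehearsal after triage ✓
(retro, deploy): retro after deploy ✓
(retro, qa_pass): retro after qa_pass ✓
(retro, standup): retro after standup ✓
(retro, triage): retro after triage ✓
Count: 24.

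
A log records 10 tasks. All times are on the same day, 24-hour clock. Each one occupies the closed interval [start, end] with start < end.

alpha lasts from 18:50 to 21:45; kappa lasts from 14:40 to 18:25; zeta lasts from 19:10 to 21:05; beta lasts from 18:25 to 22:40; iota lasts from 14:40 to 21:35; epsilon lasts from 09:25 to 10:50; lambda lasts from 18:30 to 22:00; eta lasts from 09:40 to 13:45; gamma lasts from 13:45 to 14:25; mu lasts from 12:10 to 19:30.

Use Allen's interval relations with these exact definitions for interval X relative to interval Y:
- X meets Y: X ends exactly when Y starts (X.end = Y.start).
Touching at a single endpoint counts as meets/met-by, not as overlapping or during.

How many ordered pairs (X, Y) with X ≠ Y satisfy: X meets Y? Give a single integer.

Checking all 90 ordered pairs for relation 'meets'; matching pairs in alphabetical order:
(eta, gamma): eta meets gamma ✓
(kappa, beta): kappa meets beta ✓
Count: 2.

2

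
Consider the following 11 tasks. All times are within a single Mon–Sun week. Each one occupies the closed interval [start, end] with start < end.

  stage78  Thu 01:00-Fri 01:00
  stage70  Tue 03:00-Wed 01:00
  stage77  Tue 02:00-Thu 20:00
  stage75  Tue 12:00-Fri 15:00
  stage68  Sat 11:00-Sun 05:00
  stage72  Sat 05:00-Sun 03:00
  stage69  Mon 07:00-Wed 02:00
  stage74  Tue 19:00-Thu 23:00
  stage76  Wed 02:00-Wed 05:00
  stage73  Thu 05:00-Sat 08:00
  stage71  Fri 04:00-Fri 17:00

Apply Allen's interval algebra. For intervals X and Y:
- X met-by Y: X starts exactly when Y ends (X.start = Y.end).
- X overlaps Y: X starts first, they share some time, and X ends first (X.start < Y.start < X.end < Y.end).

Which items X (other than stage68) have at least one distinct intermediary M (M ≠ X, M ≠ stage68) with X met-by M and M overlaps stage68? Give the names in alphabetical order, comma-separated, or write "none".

Target stage68 = [Sat 11:00, Sun 05:00].
Intermediaries M with M overlaps stage68: stage72.
Via stage72 — items with X met-by stage72: none.
Union: none.

none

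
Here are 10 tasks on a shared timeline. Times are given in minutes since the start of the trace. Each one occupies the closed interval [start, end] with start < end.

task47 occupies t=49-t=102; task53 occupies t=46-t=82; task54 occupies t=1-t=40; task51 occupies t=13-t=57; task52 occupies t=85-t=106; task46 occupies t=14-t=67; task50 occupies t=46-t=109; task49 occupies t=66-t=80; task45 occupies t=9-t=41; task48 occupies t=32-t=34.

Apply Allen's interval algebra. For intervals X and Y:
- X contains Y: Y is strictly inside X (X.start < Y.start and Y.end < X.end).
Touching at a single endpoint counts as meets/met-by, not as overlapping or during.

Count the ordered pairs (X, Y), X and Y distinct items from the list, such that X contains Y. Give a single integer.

9

Checking all 90 ordered pairs for relation 'contains'; matching pairs in alphabetical order:
(task45, task48): task45 contains task48 ✓
(task46, task48): task46 contains task48 ✓
(task47, task49): task47 contains task49 ✓
(task50, task47): task50 contains task47 ✓
(task50, task49): task50 contains task49 ✓
(task50, task52): task50 contains task52 ✓
(task51, task48): task51 contains task48 ✓
(task53, task49): task53 contains task49 ✓
(task54, task48): task54 contains task48 ✓
Count: 9.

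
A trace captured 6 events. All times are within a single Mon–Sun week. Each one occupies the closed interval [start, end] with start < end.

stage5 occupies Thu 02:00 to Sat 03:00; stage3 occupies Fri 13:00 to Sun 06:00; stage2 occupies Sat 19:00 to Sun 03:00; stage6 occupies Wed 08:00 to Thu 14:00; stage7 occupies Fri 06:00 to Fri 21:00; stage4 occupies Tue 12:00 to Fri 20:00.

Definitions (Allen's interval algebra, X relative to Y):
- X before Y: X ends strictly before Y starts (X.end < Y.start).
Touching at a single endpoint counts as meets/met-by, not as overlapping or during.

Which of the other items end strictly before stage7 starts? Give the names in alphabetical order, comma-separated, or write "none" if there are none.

Target stage7 = [Fri 06:00, Fri 21:00].
stage2 [Sat 19:00, Sun 03:00] → after → no.
stage3 [Fri 13:00, Sun 06:00] → overlapped-by → no.
stage4 [Tue 12:00, Fri 20:00] → overlaps → no.
stage5 [Thu 02:00, Sat 03:00] → contains → no.
stage6 [Wed 08:00, Thu 14:00] → before → yes.
Result: stage6.

stage6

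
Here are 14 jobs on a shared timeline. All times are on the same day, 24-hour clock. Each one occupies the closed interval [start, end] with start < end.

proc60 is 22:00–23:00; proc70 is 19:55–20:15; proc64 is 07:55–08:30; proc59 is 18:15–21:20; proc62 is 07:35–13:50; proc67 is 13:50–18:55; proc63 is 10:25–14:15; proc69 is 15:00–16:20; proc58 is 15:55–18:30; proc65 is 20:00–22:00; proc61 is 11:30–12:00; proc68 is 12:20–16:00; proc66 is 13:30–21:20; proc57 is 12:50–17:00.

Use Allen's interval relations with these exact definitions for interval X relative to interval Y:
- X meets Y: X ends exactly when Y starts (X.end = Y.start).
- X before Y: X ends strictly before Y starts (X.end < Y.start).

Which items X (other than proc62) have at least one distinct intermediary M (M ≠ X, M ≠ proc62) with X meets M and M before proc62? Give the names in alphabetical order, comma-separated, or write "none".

Target proc62 = [07:35, 13:50].
Intermediaries M with M before proc62: none.
Union: none.

none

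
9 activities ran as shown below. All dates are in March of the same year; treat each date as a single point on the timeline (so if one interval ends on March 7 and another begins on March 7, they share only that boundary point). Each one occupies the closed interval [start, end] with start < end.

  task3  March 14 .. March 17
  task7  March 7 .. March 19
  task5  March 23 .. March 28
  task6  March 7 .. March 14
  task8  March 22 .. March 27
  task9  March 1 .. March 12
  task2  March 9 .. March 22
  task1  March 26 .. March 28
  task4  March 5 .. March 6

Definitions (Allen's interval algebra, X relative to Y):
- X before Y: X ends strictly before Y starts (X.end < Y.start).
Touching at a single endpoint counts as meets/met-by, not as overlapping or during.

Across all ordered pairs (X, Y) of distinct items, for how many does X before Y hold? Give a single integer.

Checking all 72 ordered pairs for relation 'before'; matching pairs in alphabetical order:
(task2, task1): task2 before task1 ✓
(task2, task5): task2 before task5 ✓
(task3, task1): task3 before task1 ✓
(task3, task5): task3 before task5 ✓
(task3, task8): task3 before task8 ✓
(task4, task1): task4 before task1 ✓
(task4, task2): task4 before task2 ✓
(task4, task3): task4 before task3 ✓
(task4, task5): task4 before task5 ✓
(task4, task6): task4 before task6 ✓
(task4, task7): task4 before task7 ✓
(task4, task8): task4 before task8 ✓
(task6, task1): task6 before task1 ✓
(task6, task5): task6 before task5 ✓
(task6, task8): task6 before task8 ✓
(task7, task1): task7 before task1 ✓
(task7, task5): task7 before task5 ✓
(task7, task8): task7 before task8 ✓
(task9, task1): task9 before task1 ✓
(task9, task3): task9 before task3 ✓
(task9, task5): task9 before task5 ✓
(task9, task8): task9 before task8 ✓
Count: 22.

22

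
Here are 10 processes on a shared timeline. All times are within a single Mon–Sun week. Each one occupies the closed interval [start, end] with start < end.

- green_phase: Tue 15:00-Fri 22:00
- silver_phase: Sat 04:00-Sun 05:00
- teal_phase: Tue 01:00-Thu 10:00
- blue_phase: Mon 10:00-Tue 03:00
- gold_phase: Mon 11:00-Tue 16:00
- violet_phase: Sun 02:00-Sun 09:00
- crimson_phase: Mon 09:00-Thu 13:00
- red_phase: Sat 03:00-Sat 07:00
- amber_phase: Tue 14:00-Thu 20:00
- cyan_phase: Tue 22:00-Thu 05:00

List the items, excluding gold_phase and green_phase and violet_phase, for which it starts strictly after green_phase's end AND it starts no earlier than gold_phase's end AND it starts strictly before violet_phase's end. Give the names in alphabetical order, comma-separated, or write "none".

Conditions: its start is strictly after green_phase's end (X.start > Fri 22:00) AND its start is no earlier than gold_phase's end (X.start >= Tue 16:00) AND its start is strictly before violet_phase's end (X.start < Sun 09:00).
amber_phase: start Tue 14:00 > Fri 22:00? ✗; start Tue 14:00 >= Tue 16:00? ✗; start Tue 14:00 < Sun 09:00? ✓ → no.
blue_phase: start Mon 10:00 > Fri 22:00? ✗; start Mon 10:00 >= Tue 16:00? ✗; start Mon 10:00 < Sun 09:00? ✓ → no.
crimson_phase: start Mon 09:00 > Fri 22:00? ✗; start Mon 09:00 >= Tue 16:00? ✗; start Mon 09:00 < Sun 09:00? ✓ → no.
cyan_phase: start Tue 22:00 > Fri 22:00? ✗; start Tue 22:00 >= Tue 16:00? ✓; start Tue 22:00 < Sun 09:00? ✓ → no.
red_phase: start Sat 03:00 > Fri 22:00? ✓; start Sat 03:00 >= Tue 16:00? ✓; start Sat 03:00 < Sun 09:00? ✓ → yes.
silver_phase: start Sat 04:00 > Fri 22:00? ✓; start Sat 04:00 >= Tue 16:00? ✓; start Sat 04:00 < Sun 09:00? ✓ → yes.
teal_phase: start Tue 01:00 > Fri 22:00? ✗; start Tue 01:00 >= Tue 16:00? ✗; start Tue 01:00 < Sun 09:00? ✓ → no.
Result: red_phase, silver_phase.

red_phase, silver_phase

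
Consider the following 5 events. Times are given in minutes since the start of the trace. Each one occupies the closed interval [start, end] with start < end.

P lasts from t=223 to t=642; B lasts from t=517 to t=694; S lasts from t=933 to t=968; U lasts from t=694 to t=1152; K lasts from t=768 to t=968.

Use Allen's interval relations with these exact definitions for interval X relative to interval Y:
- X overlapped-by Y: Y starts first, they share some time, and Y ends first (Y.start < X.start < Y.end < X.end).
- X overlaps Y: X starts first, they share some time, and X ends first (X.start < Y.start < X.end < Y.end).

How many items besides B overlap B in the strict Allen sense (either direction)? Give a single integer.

Target B = [t=517, t=694].
K [t=768, t=968] → after → no.
P [t=223, t=642] → overlaps → counts.
S [t=933, t=968] → after → no.
U [t=694, t=1152] → met-by → no.
Total: 1.

1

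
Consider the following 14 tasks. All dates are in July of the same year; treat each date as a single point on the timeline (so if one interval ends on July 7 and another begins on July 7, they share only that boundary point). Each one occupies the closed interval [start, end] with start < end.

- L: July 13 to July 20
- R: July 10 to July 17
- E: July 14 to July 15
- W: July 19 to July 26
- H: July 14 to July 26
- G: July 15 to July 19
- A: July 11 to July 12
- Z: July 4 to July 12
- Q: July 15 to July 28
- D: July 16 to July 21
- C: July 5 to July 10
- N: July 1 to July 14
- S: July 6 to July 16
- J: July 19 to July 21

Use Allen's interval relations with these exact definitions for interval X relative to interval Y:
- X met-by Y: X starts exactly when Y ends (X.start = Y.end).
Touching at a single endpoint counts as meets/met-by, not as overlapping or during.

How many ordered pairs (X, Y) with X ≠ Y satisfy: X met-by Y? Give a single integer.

Checking all 182 ordered pairs for relation 'met-by'; matching pairs in alphabetical order:
(D, S): D met-by S ✓
(E, N): E met-by N ✓
(G, E): G met-by E ✓
(H, N): H met-by N ✓
(J, G): J met-by G ✓
(Q, E): Q met-by E ✓
(R, C): R met-by C ✓
(W, G): W met-by G ✓
Count: 8.

8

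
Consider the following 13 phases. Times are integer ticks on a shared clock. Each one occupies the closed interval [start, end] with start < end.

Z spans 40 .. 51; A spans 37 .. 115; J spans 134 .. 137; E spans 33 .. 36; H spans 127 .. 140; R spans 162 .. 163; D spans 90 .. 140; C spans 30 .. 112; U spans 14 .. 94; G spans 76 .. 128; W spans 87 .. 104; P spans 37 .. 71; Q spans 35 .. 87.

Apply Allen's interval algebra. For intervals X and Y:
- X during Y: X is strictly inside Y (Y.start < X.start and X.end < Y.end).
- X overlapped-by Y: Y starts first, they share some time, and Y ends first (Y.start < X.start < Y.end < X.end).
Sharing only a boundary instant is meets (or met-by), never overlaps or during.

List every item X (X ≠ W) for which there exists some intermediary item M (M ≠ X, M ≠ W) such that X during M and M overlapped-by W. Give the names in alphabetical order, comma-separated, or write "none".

J

Target W = [87, 104].
Intermediaries M with M overlapped-by W: D.
Via D — items with X during D: J.
Union: J.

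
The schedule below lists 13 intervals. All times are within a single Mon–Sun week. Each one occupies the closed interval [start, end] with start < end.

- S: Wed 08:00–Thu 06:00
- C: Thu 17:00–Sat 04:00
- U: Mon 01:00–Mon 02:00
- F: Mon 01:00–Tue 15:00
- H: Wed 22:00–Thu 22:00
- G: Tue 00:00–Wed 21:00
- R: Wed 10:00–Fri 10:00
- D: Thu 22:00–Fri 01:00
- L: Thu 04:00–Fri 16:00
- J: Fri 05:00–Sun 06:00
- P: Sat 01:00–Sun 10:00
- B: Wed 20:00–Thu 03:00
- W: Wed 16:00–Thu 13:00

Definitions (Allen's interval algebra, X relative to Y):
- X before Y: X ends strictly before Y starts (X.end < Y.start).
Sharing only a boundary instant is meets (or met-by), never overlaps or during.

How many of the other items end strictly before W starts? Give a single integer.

2

Target W = [Wed 16:00, Thu 13:00].
B [Wed 20:00, Thu 03:00] → during → no.
C [Thu 17:00, Sat 04:00] → after → no.
D [Thu 22:00, Fri 01:00] → after → no.
F [Mon 01:00, Tue 15:00] → before → counts.
G [Tue 00:00, Wed 21:00] → overlaps → no.
H [Wed 22:00, Thu 22:00] → overlapped-by → no.
J [Fri 05:00, Sun 06:00] → after → no.
L [Thu 04:00, Fri 16:00] → overlapped-by → no.
P [Sat 01:00, Sun 10:00] → after → no.
R [Wed 10:00, Fri 10:00] → contains → no.
S [Wed 08:00, Thu 06:00] → overlaps → no.
U [Mon 01:00, Mon 02:00] → before → counts.
Total: 2.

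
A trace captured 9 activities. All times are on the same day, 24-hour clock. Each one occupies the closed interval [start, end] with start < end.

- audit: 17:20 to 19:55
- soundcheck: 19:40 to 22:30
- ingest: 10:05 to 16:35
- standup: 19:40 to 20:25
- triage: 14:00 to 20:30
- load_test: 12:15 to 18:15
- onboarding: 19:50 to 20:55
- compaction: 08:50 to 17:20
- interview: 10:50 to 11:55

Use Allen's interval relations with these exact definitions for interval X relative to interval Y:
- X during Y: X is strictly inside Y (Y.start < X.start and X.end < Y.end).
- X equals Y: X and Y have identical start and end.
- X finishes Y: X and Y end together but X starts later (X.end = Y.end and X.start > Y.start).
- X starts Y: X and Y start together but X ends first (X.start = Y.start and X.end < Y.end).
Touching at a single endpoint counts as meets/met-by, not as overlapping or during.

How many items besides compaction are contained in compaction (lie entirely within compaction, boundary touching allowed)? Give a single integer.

Target compaction = [08:50, 17:20].
audit [17:20, 19:55] → met-by → no.
ingest [10:05, 16:35] → during → counts.
interview [10:50, 11:55] → during → counts.
load_test [12:15, 18:15] → overlapped-by → no.
onboarding [19:50, 20:55] → after → no.
soundcheck [19:40, 22:30] → after → no.
standup [19:40, 20:25] → after → no.
triage [14:00, 20:30] → overlapped-by → no.
Total: 2.

2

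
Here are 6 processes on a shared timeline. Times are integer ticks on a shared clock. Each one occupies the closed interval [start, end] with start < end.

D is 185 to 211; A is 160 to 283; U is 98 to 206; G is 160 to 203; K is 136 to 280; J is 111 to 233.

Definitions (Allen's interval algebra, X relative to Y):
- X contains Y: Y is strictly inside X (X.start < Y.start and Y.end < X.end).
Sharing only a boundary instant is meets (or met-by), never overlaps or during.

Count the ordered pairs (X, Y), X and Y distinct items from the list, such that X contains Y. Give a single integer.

Checking all 30 ordered pairs for relation 'contains'; matching pairs in alphabetical order:
(A, D): A contains D ✓
(J, D): J contains D ✓
(J, G): J contains G ✓
(K, D): K contains D ✓
(K, G): K contains G ✓
(U, G): U contains G ✓
Count: 6.

6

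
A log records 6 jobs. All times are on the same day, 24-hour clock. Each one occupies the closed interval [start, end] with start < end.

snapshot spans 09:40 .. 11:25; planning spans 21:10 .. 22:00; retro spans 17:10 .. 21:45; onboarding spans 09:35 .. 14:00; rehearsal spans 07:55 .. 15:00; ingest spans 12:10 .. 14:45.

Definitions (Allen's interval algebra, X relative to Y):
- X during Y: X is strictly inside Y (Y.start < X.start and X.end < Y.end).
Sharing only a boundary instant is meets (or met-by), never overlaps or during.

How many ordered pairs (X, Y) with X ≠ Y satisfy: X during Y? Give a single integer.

4

Checking all 30 ordered pairs for relation 'during'; matching pairs in alphabetical order:
(ingest, rehearsal): ingest during rehearsal ✓
(onboarding, rehearsal): onboarding during rehearsal ✓
(snapshot, onboarding): snapshot during onboarding ✓
(snapshot, rehearsal): snapshot during rehearsal ✓
Count: 4.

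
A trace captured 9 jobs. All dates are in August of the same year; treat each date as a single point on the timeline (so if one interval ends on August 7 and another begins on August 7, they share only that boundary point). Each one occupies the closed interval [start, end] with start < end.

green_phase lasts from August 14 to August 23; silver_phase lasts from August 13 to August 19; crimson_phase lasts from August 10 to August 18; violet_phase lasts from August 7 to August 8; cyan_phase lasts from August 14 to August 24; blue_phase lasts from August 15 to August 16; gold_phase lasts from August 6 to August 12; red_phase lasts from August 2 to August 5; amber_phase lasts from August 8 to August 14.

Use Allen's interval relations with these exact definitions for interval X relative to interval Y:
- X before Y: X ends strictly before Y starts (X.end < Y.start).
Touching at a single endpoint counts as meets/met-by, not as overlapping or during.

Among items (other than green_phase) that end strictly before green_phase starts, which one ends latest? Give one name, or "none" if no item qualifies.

gold_phase

Target green_phase = [August 14, August 23].
amber_phase [August 8, August 14] → meets → excluded.
blue_phase [August 15, August 16] → during → excluded.
crimson_phase [August 10, August 18] → overlaps → excluded.
cyan_phase [August 14, August 24] → started-by → excluded.
gold_phase [August 6, August 12] → before → candidate.
red_phase [August 2, August 5] → before → candidate.
silver_phase [August 13, August 19] → overlaps → excluded.
violet_phase [August 7, August 8] → before → candidate.
Among candidates, latest end is August 12 → gold_phase.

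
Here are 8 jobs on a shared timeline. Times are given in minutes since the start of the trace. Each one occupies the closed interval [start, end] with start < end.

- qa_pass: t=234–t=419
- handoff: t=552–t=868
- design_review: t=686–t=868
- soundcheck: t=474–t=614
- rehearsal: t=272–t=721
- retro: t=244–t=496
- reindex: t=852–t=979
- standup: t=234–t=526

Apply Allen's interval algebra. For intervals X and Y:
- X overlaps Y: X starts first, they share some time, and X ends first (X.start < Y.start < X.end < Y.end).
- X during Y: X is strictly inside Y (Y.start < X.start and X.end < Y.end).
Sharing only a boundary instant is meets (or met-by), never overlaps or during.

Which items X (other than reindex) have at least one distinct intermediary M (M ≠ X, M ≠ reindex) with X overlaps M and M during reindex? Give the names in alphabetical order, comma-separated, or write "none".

Target reindex = [t=852, t=979].
Intermediaries M with M during reindex: none.
Union: none.

none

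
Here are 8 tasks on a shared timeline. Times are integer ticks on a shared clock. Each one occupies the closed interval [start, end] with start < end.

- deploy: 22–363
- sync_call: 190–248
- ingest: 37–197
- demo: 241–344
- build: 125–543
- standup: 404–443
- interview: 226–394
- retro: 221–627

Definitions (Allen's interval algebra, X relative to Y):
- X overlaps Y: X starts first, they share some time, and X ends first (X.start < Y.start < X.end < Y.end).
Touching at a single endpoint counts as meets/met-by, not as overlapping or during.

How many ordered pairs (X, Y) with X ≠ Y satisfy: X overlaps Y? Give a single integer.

Checking all 56 ordered pairs for relation 'overlaps'; matching pairs in alphabetical order:
(build, retro): build overlaps retro ✓
(deploy, build): deploy overlaps build ✓
(deploy, interview): deploy overlaps interview ✓
(deploy, retro): deploy overlaps retro ✓
(ingest, build): ingest overlaps build ✓
(ingest, sync_call): ingest overlaps sync_call ✓
(sync_call, demo): sync_call overlaps demo ✓
(sync_call, interview): sync_call overlaps interview ✓
(sync_call, retro): sync_call overlaps retro ✓
Count: 9.

9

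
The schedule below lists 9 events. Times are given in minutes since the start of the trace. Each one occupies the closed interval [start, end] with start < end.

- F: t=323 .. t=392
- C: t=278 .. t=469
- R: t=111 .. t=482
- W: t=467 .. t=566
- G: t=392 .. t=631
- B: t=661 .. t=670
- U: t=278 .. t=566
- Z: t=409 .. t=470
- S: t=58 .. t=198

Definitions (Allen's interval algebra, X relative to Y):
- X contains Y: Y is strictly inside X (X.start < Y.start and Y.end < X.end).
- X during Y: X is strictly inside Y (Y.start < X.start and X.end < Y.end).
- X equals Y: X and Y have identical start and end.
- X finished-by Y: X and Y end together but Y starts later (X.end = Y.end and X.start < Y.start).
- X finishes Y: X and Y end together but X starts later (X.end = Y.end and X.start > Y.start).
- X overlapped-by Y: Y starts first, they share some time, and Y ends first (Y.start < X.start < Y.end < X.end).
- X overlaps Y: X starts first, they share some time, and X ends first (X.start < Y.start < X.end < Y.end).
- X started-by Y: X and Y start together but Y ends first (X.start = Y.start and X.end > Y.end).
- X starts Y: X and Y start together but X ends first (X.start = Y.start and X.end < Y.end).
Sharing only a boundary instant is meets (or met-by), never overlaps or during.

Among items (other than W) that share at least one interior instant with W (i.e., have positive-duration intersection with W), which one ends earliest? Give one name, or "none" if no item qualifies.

C

Target W = [t=467, t=566].
B [t=661, t=670] → after → excluded.
C [t=278, t=469] → overlaps → candidate.
F [t=323, t=392] → before → excluded.
G [t=392, t=631] → contains → candidate.
R [t=111, t=482] → overlaps → candidate.
S [t=58, t=198] → before → excluded.
U [t=278, t=566] → finished-by → candidate.
Z [t=409, t=470] → overlaps → candidate.
Among candidates, earliest end is t=469 → C.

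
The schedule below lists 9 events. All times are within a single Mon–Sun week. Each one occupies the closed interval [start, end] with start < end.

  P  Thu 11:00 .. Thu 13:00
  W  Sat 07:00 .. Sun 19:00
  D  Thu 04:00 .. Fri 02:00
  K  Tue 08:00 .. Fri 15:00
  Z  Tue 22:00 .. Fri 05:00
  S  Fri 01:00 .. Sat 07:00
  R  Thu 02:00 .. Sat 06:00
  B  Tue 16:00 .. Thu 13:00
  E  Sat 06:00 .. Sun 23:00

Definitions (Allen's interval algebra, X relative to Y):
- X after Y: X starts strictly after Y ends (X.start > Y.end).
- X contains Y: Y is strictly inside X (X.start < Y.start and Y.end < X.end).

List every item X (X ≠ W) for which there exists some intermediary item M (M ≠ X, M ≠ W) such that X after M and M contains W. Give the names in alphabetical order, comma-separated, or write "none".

none

Target W = [Sat 07:00, Sun 19:00].
Intermediaries M with M contains W: E.
Via E — items with X after E: none.
Union: none.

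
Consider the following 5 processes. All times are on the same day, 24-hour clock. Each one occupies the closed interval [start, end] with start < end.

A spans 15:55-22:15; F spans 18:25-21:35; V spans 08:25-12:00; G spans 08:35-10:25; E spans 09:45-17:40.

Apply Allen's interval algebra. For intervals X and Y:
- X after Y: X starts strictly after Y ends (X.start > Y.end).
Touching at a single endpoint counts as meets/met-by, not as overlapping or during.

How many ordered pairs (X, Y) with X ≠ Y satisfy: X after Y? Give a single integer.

Checking all 20 ordered pairs for relation 'after'; matching pairs in alphabetical order:
(A, G): A after G ✓
(A, V): A after V ✓
(F, E): F after E ✓
(F, G): F after G ✓
(F, V): F after V ✓
Count: 5.

5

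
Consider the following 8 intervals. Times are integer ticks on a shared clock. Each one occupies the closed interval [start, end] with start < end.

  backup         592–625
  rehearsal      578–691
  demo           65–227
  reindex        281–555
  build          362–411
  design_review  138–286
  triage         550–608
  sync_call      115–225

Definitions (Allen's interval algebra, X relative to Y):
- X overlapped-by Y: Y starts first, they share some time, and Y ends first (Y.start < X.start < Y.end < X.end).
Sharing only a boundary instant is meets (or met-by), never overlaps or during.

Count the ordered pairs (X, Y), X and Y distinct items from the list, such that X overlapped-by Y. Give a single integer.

6

Checking all 56 ordered pairs for relation 'overlapped-by'; matching pairs in alphabetical order:
(backup, triage): backup overlapped-by triage ✓
(design_review, demo): design_review overlapped-by demo ✓
(design_review, sync_call): design_review overlapped-by sync_call ✓
(rehearsal, triage): rehearsal overlapped-by triage ✓
(reindex, design_review): reindex overlapped-by design_review ✓
(triage, reindex): triage overlapped-by reindex ✓
Count: 6.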